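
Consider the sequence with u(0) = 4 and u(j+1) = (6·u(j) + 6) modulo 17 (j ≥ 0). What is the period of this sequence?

16

u(0) = 4,  u(1) = 13,  u(2) = 16,  u(3) = 0,  u(4) = 6,  u(5) = 8,  u(6) = 3,  u(7) = 7,  u(8) = 14,  u(9) = 5,  u(10) = 2,  u(11) = 1,  u(12) = 12,  u(13) = 10,  u(14) = 15,  u(15) = 11,  u(16) = 4.
The sequence repeats with period 16.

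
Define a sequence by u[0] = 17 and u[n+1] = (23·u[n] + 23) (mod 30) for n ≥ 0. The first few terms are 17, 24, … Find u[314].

We have u[0] = 17; u[1] = 24; u[2] = 5; u[3] = 18; u[4] = 17.
Since u[4] = u[0] = 17, the sequence is periodic with period 4.
(314 - 0) mod 4 = 2, so u[314] = u[2] = 5.

5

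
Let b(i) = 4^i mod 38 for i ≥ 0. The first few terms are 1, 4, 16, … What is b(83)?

16

Computing terms: b(0) = 1,  b(1) = 4,  b(2) = 16,  b(3) = 26,  b(4) = 28,  b(5) = 36,  b(6) = 30,  b(7) = 6,  b(8) = 24,  b(9) = 20,  b(10) = 4.
Since b(10) = b(1) = 4, the sequence is eventually periodic: after a pre-period of length 1 it cycles with period 9.
For i ≥ 1, b(i) depends only on (i - 1) mod 9. (83 - 1) mod 9 = 1, so b(83) = b(2) = 16.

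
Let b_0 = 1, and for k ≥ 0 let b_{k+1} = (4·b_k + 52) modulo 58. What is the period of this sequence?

Computing terms: b_0 = 1, b_1 = 56, b_2 = 44, b_3 = 54, b_4 = 36, b_5 = 22, b_6 = 24, b_7 = 32, b_8 = 6, b_9 = 18, b_{10} = 8, b_{11} = 26, b_{12} = 40, b_{13} = 38, b_{14} = 30, b_{15} = 56.
Since b_{15} = b_1 = 56, the sequence is eventually periodic: after a pre-period of length 1 it cycles with period 14.

14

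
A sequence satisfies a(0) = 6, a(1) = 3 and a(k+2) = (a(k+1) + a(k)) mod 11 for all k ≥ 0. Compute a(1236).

a(0) = 6,  a(1) = 3,  a(2) = 9,  a(3) = 1,  a(4) = 10,  a(5) = 0,  a(6) = 10,  a(7) = 10,  a(8) = 9,  a(9) = 8,  a(10) = 6,  a(11) = 3.
The sequence repeats with period 10.
(1236 - 0) mod 10 = 6, so a(1236) = a(6) = 10.

10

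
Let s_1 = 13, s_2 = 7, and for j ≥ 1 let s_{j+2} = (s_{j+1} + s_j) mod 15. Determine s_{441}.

13

Computing terms: s_1 = 13, s_2 = 7, s_3 = 5, s_4 = 12, s_5 = 2, s_6 = 14, s_7 = 1, s_8 = 0, s_9 = 1, s_{10} = 1, s_{11} = 2, s_{12} = 3, s_{13} = 5, s_{14} = 8, s_{15} = 13, s_{16} = 6, s_{17} = 4, s_{18} = 10, s_{19} = 14, s_{20} = 9, s_{21} = 8, s_{22} = 2, s_{23} = 10, s_{24} = 12, s_{25} = 7, s_{26} = 4, s_{27} = 11, s_{28} = 0, s_{29} = 11, s_{30} = 11, s_{31} = 7, s_{32} = 3, s_{33} = 10, s_{34} = 13, s_{35} = 8, s_{36} = 6, s_{37} = 14, s_{38} = 5, s_{39} = 4, s_{40} = 9, s_{41} = 13, s_{42} = 7.
Since (s_{41}, s_{42}) = (s_1, s_2) = (13, 7) (two consecutive terms determine the rest), the sequence is periodic with period 40.
(441 - 1) mod 40 = 0, so s_{441} = s_1 = 13.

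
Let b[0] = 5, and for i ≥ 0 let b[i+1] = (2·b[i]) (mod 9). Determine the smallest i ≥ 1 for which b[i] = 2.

Listing terms: b[0] = 5; b[1] = 1; b[2] = 2; b[3] = 4; b[4] = 8; b[5] = 7; b[6] = 5.
Since b[6] = b[0] = 5, the sequence is periodic with period 6.
The value 2 first appears (with i ≥ 1) at b[2].

2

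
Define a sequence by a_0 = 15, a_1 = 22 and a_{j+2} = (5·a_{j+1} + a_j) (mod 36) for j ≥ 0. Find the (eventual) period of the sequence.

24

a_0 = 15, a_1 = 22, a_2 = 17, a_3 = 35, a_4 = 12, a_5 = 23, a_6 = 19, a_7 = 10, a_8 = 33, a_9 = 31, a_{10} = 8, a_{11} = 35, a_{12} = 3, a_{13} = 14, a_{14} = 1, a_{15} = 19, a_{16} = 24, a_{17} = 31, a_{18} = 35, a_{19} = 26, a_{20} = 21, a_{21} = 23, a_{22} = 28, a_{23} = 19, a_{24} = 15, a_{25} = 22.
Since (a_{24}, a_{25}) = (a_0, a_1) = (15, 22) (two consecutive terms determine the rest), the sequence is periodic with period 24.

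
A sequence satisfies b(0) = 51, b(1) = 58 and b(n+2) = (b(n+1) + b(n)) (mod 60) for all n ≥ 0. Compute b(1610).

Listing terms: b(0) = 51, b(1) = 58, b(2) = 49, b(3) = 47, b(4) = 36, b(5) = 23, b(6) = 59, b(7) = 22, b(8) = 21, b(9) = 43, b(10) = 4, b(11) = 47, b(12) = 51, b(13) = 38, b(14) = 29, b(15) = 7, b(16) = 36, b(17) = 43, b(18) = 19, b(19) = 2, b(20) = 21, b(21) = 23, b(22) = 44, b(23) = 7, b(24) = 51, b(25) = 58.
The sequence repeats with period 24.
So b(1610) = b(0 + ((1610-0) mod 24)) = b(2) = 49.

49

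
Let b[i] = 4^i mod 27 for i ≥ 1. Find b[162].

1

Listing terms: b[1] = 4,  b[2] = 16,  b[3] = 10,  b[4] = 13,  b[5] = 25,  b[6] = 19,  b[7] = 22,  b[8] = 7,  b[9] = 1,  b[10] = 4.
Since b[10] = b[1] = 4, the sequence is periodic with period 9.
So b[162] = b[1 + ((162-1) mod 9)] = b[9] = 1.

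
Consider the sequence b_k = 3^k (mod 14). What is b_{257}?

5

Computing terms: b_1 = 3; b_2 = 9; b_3 = 13; b_4 = 11; b_5 = 5; b_6 = 1; b_7 = 3.
Since b_7 = b_1 = 3, the sequence is periodic with period 6.
So b_{257} = b_{1 + ((257-1) mod 6)} = b_5 = 5.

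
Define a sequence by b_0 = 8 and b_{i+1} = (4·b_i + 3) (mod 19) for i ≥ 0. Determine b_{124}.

Listing terms: b_0 = 8,  b_1 = 16,  b_2 = 10,  b_3 = 5,  b_4 = 4,  b_5 = 0,  b_6 = 3,  b_7 = 15,  b_8 = 6,  b_9 = 8.
Since b_9 = b_0 = 8, the sequence is periodic with period 9.
So b_{124} = b_{0 + ((124-0) mod 9)} = b_7 = 15.

15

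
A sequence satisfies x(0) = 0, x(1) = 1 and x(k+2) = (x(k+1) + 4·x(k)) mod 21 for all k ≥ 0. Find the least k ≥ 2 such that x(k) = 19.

Listing terms: x(0) = 0, x(1) = 1, x(2) = 1, x(3) = 5, x(4) = 9, x(5) = 8, x(6) = 2, x(7) = 13, x(8) = 0, x(9) = 10, x(10) = 10, x(11) = 8, x(12) = 6, x(13) = 17, x(14) = 20, x(15) = 4, x(16) = 0, x(17) = 16, x(18) = 16, x(19) = 17, x(20) = 18, x(21) = 2, x(22) = 11, x(23) = 19, x(24) = 0, x(25) = 13, x(26) = 13, x(27) = 2, x(28) = 12, x(29) = 20, x(30) = 5, x(31) = 1, x(32) = 0, x(33) = 4, x(34) = 4, x(35) = 20, x(36) = 15, x(37) = 11, x(38) = 8, x(39) = 10, x(40) = 0, x(41) = 19, x(42) = 19, x(43) = 11, x(44) = 3, x(45) = 5, x(46) = 17, x(47) = 16, x(48) = 0, x(49) = 1.
The sequence repeats with period 48.
The value 19 first appears (with k ≥ 2) at x(23).

23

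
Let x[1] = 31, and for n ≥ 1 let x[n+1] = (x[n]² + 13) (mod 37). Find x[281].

6

We have x[1] = 31,  x[2] = 12,  x[3] = 9,  x[4] = 20,  x[5] = 6,  x[6] = 12.
Since x[6] = x[2] = 12, the sequence is eventually periodic: after a pre-period of length 1 it cycles with period 4.
For n ≥ 2, x[n] depends only on (n - 2) mod 4. (281 - 2) mod 4 = 3, so x[281] = x[5] = 6.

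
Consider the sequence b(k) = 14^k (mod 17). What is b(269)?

Computing terms: b(1) = 14,  b(2) = 9,  b(3) = 7,  b(4) = 13,  b(5) = 12,  b(6) = 15,  b(7) = 6,  b(8) = 16,  b(9) = 3,  b(10) = 8,  b(11) = 10,  b(12) = 4,  b(13) = 5,  b(14) = 2,  b(15) = 11,  b(16) = 1,  b(17) = 14.
The sequence repeats with period 16.
So b(269) = b(1 + ((269-1) mod 16)) = b(13) = 5.

5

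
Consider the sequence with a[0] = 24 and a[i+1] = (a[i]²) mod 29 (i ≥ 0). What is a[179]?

Computing terms: a[0] = 24; a[1] = 25; a[2] = 16; a[3] = 24.
The sequence repeats with period 3.
So a[179] = a[0 + ((179-0) mod 3)] = a[2] = 16.

16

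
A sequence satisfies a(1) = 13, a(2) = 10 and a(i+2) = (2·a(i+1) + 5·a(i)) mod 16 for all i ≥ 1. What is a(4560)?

a(1) = 13,  a(2) = 10,  a(3) = 5,  a(4) = 12,  a(5) = 1,  a(6) = 14,  a(7) = 1,  a(8) = 8,  a(9) = 5,  a(10) = 2,  a(11) = 13,  a(12) = 4,  a(13) = 9,  a(14) = 6,  a(15) = 9,  a(16) = 0,  a(17) = 13,  a(18) = 10.
Since (a(17), a(18)) = (a(1), a(2)) = (13, 10) (two consecutive terms determine the rest), the sequence is periodic with period 16.
So a(4560) = a(1 + ((4560-1) mod 16)) = a(16) = 0.

0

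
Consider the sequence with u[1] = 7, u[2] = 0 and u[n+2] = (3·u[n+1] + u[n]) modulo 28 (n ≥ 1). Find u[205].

7

Listing terms: u[1] = 7,  u[2] = 0,  u[3] = 7,  u[4] = 21,  u[5] = 14,  u[6] = 7,  u[7] = 7,  u[8] = 0.
The sequence repeats with period 6.
(205 - 1) mod 6 = 0, so u[205] = u[1] = 7.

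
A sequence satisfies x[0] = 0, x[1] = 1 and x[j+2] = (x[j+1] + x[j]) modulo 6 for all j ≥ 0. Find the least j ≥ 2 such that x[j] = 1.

2

x[0] = 0; x[1] = 1; x[2] = 1; x[3] = 2; x[4] = 3; x[5] = 5; x[6] = 2; x[7] = 1; x[8] = 3; x[9] = 4; x[10] = 1; x[11] = 5; x[12] = 0; x[13] = 5; x[14] = 5; x[15] = 4; x[16] = 3; x[17] = 1; x[18] = 4; x[19] = 5; x[20] = 3; x[21] = 2; x[22] = 5; x[23] = 1; x[24] = 0; x[25] = 1.
Since (x[24], x[25]) = (x[0], x[1]) = (0, 1) (two consecutive terms determine the rest), the sequence is periodic with period 24.
The value 1 first appears (with j ≥ 2) at x[2].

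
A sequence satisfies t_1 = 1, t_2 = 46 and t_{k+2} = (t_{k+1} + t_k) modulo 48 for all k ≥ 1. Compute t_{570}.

1

Listing terms: t_1 = 1,  t_2 = 46,  t_3 = 47,  t_4 = 45,  t_5 = 44,  t_6 = 41,  t_7 = 37,  t_8 = 30,  t_9 = 19,  t_{10} = 1,  t_{11} = 20,  t_{12} = 21,  t_{13} = 41,  t_{14} = 14,  t_{15} = 7,  t_{16} = 21,  t_{17} = 28,  t_{18} = 1,  t_{19} = 29,  t_{20} = 30,  t_{21} = 11,  t_{22} = 41,  t_{23} = 4,  t_{24} = 45,  t_{25} = 1,  t_{26} = 46.
The sequence repeats with period 24.
So t_{570} = t_{1 + ((570-1) mod 24)} = t_{18} = 1.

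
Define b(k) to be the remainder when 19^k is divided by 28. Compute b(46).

9

We have b(0) = 1; b(1) = 19; b(2) = 25; b(3) = 27; b(4) = 9; b(5) = 3; b(6) = 1.
Since b(6) = b(0) = 1, the sequence is periodic with period 6.
(46 - 0) mod 6 = 4, so b(46) = b(4) = 9.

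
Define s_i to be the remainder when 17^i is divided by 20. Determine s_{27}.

We have s_1 = 17,  s_2 = 9,  s_3 = 13,  s_4 = 1,  s_5 = 17.
Since s_5 = s_1 = 17, the sequence is periodic with period 4.
(27 - 1) mod 4 = 2, so s_{27} = s_3 = 13.

13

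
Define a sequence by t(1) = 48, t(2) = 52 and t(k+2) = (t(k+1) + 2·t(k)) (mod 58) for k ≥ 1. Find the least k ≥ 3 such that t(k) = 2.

7

t(1) = 48; t(2) = 52; t(3) = 32; t(4) = 20; t(5) = 26; t(6) = 8; t(7) = 2; t(8) = 18; t(9) = 22; t(10) = 0; t(11) = 44; t(12) = 44; t(13) = 16; t(14) = 46; t(15) = 20; t(16) = 54; t(17) = 36; t(18) = 28; t(19) = 42; t(20) = 40; t(21) = 8; t(22) = 30; t(23) = 46; t(24) = 48; t(25) = 24; t(26) = 4; t(27) = 52; t(28) = 2; t(29) = 48; t(30) = 52.
Since (t(29), t(30)) = (t(1), t(2)) = (48, 52) (two consecutive terms determine the rest), the sequence is periodic with period 28.
The value 2 first appears (with k ≥ 3) at t(7).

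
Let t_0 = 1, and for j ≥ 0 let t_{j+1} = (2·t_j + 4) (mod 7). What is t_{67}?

6

We have t_0 = 1,  t_1 = 6,  t_2 = 2,  t_3 = 1.
The sequence repeats with period 3.
So t_{67} = t_{0 + ((67-0) mod 3)} = t_1 = 6.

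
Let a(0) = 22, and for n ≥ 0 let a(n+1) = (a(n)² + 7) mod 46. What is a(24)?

We have a(0) = 22; a(1) = 31; a(2) = 2; a(3) = 11; a(4) = 36; a(5) = 15; a(6) = 2.
Since a(6) = a(2) = 2, the sequence is eventually periodic: after a pre-period of length 2 it cycles with period 4.
For n ≥ 2, a(n) depends only on (n - 2) mod 4. (24 - 2) mod 4 = 2, so a(24) = a(4) = 36.

36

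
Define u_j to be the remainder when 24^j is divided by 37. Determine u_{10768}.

Computing terms: u_0 = 1, u_1 = 24, u_2 = 21, u_3 = 23, u_4 = 34, u_5 = 2, u_6 = 11, u_7 = 5, u_8 = 9, u_9 = 31, u_{10} = 4, u_{11} = 22, u_{12} = 10, u_{13} = 18, u_{14} = 25, u_{15} = 8, u_{16} = 7, u_{17} = 20, u_{18} = 36, u_{19} = 13, u_{20} = 16, u_{21} = 14, u_{22} = 3, u_{23} = 35, u_{24} = 26, u_{25} = 32, u_{26} = 28, u_{27} = 6, u_{28} = 33, u_{29} = 15, u_{30} = 27, u_{31} = 19, u_{32} = 12, u_{33} = 29, u_{34} = 30, u_{35} = 17, u_{36} = 1.
The sequence repeats with period 36.
(10768 - 0) mod 36 = 4, so u_{10768} = u_4 = 34.

34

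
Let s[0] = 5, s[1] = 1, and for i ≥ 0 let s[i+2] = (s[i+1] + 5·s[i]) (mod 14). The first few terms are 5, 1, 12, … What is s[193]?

Listing terms: s[0] = 5, s[1] = 1, s[2] = 12, s[3] = 3, s[4] = 7, s[5] = 8, s[6] = 1, s[7] = 13, s[8] = 4, s[9] = 13, s[10] = 5, s[11] = 0, s[12] = 11, s[13] = 11, s[14] = 10, s[15] = 9, s[16] = 3, s[17] = 6, s[18] = 7, s[19] = 9, s[20] = 2, s[21] = 5, s[22] = 1.
Since (s[21], s[22]) = (s[0], s[1]) = (5, 1) (two consecutive terms determine the rest), the sequence is periodic with period 21.
So s[193] = s[0 + ((193-0) mod 21)] = s[4] = 7.

7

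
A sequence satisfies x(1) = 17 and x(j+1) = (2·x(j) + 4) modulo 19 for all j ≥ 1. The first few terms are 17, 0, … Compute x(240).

3

x(1) = 17; x(2) = 0; x(3) = 4; x(4) = 12; x(5) = 9; x(6) = 3; x(7) = 10; x(8) = 5; x(9) = 14; x(10) = 13; x(11) = 11; x(12) = 7; x(13) = 18; x(14) = 2; x(15) = 8; x(16) = 1; x(17) = 6; x(18) = 16; x(19) = 17.
Since x(19) = x(1) = 17, the sequence is periodic with period 18.
So x(240) = x(1 + ((240-1) mod 18)) = x(6) = 3.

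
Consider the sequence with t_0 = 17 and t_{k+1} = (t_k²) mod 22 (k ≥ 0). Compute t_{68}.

t_0 = 17,  t_1 = 3,  t_2 = 9,  t_3 = 15,  t_4 = 5,  t_5 = 3.
Since t_5 = t_1 = 3, the sequence is eventually periodic: after a pre-period of length 1 it cycles with period 4.
For k ≥ 1, t_k depends only on (k - 1) mod 4. (68 - 1) mod 4 = 3, so t_{68} = t_4 = 5.

5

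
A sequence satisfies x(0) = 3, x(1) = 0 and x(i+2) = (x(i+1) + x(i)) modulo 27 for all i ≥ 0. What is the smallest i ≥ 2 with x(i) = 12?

We have x(0) = 3; x(1) = 0; x(2) = 3; x(3) = 3; x(4) = 6; x(5) = 9; x(6) = 15; x(7) = 24; x(8) = 12; x(9) = 9; x(10) = 21; x(11) = 3; x(12) = 24; x(13) = 0; x(14) = 24; x(15) = 24; x(16) = 21; x(17) = 18; x(18) = 12; x(19) = 3; x(20) = 15; x(21) = 18; x(22) = 6; x(23) = 24; x(24) = 3; x(25) = 0.
Since (x(24), x(25)) = (x(0), x(1)) = (3, 0) (two consecutive terms determine the rest), the sequence is periodic with period 24.
The value 12 first appears (with i ≥ 2) at x(8).

8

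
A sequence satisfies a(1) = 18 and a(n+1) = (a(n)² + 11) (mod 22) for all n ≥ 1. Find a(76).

We have a(1) = 18; a(2) = 5; a(3) = 14; a(4) = 9; a(5) = 4; a(6) = 5.
Since a(6) = a(2) = 5, the sequence is eventually periodic: after a pre-period of length 1 it cycles with period 4.
For n ≥ 2, a(n) depends only on (n - 2) mod 4. (76 - 2) mod 4 = 2, so a(76) = a(4) = 9.

9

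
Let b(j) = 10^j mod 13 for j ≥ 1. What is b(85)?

10

Listing terms: b(1) = 10, b(2) = 9, b(3) = 12, b(4) = 3, b(5) = 4, b(6) = 1, b(7) = 10.
Since b(7) = b(1) = 10, the sequence is periodic with period 6.
So b(85) = b(1 + ((85-1) mod 6)) = b(1) = 10.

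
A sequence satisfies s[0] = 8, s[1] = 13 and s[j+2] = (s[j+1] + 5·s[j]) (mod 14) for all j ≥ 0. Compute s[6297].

Computing terms: s[0] = 8, s[1] = 13, s[2] = 11, s[3] = 6, s[4] = 5, s[5] = 7, s[6] = 4, s[7] = 11, s[8] = 3, s[9] = 2, s[10] = 3, s[11] = 13, s[12] = 0, s[13] = 9, s[14] = 9, s[15] = 12, s[16] = 1, s[17] = 5, s[18] = 10, s[19] = 7, s[20] = 1, s[21] = 8, s[22] = 13.
The sequence repeats with period 21.
So s[6297] = s[0 + ((6297-0) mod 21)] = s[18] = 10.

10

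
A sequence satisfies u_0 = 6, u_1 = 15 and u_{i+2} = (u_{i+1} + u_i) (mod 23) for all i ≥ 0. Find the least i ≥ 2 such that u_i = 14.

23

We have u_0 = 6, u_1 = 15, u_2 = 21, u_3 = 13, u_4 = 11, u_5 = 1, u_6 = 12, u_7 = 13, u_8 = 2, u_9 = 15, u_{10} = 17, u_{11} = 9, u_{12} = 3, u_{13} = 12, u_{14} = 15, u_{15} = 4, u_{16} = 19, u_{17} = 0, u_{18} = 19, u_{19} = 19, u_{20} = 15, u_{21} = 11, u_{22} = 3, u_{23} = 14, u_{24} = 17, u_{25} = 8, u_{26} = 2, u_{27} = 10, u_{28} = 12, u_{29} = 22, u_{30} = 11, u_{31} = 10, u_{32} = 21, u_{33} = 8, u_{34} = 6, u_{35} = 14, u_{36} = 20, u_{37} = 11, u_{38} = 8, u_{39} = 19, u_{40} = 4, u_{41} = 0, u_{42} = 4, u_{43} = 4, u_{44} = 8, u_{45} = 12, u_{46} = 20, u_{47} = 9, u_{48} = 6, u_{49} = 15.
The sequence repeats with period 48.
The value 14 first appears (with i ≥ 2) at u_{23}.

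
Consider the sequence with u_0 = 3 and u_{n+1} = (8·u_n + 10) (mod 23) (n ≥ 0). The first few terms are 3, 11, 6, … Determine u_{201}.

We have u_0 = 3; u_1 = 11; u_2 = 6; u_3 = 12; u_4 = 14; u_5 = 7; u_6 = 20; u_7 = 9; u_8 = 13; u_9 = 22; u_{10} = 2; u_{11} = 3.
The sequence repeats with period 11.
So u_{201} = u_{0 + ((201-0) mod 11)} = u_3 = 12.

12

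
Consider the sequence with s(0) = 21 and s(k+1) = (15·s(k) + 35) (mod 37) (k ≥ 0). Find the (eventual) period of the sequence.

36

s(0) = 21; s(1) = 17; s(2) = 31; s(3) = 19; s(4) = 24; s(5) = 25; s(6) = 3; s(7) = 6; s(8) = 14; s(9) = 23; s(10) = 10; s(11) = 0; s(12) = 35; s(13) = 5; s(14) = 36; s(15) = 20; s(16) = 2; s(17) = 28; s(18) = 11; s(19) = 15; s(20) = 1; s(21) = 13; s(22) = 8; s(23) = 7; s(24) = 29; s(25) = 26; s(26) = 18; s(27) = 9; s(28) = 22; s(29) = 32; s(30) = 34; s(31) = 27; s(32) = 33; s(33) = 12; s(34) = 30; s(35) = 4; s(36) = 21.
The sequence repeats with period 36.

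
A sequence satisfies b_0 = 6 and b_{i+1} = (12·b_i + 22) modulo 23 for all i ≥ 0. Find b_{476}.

22

Listing terms: b_0 = 6,  b_1 = 2,  b_2 = 0,  b_3 = 22,  b_4 = 10,  b_5 = 4,  b_6 = 1,  b_7 = 11,  b_8 = 16,  b_9 = 7,  b_{10} = 14,  b_{11} = 6.
The sequence repeats with period 11.
So b_{476} = b_{0 + ((476-0) mod 11)} = b_3 = 22.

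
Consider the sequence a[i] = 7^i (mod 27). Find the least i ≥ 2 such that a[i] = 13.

5

a[1] = 7; a[2] = 22; a[3] = 19; a[4] = 25; a[5] = 13; a[6] = 10; a[7] = 16; a[8] = 4; a[9] = 1; a[10] = 7.
Since a[10] = a[1] = 7, the sequence is periodic with period 9.
The value 13 first appears (with i ≥ 2) at a[5].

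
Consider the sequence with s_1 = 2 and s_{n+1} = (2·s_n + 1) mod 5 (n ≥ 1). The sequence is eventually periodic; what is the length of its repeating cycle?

Computing terms: s_1 = 2; s_2 = 0; s_3 = 1; s_4 = 3; s_5 = 2.
The sequence repeats with period 4.

4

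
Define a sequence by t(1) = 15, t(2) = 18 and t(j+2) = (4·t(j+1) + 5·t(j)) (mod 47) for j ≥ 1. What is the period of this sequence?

46

Listing terms: t(1) = 15, t(2) = 18, t(3) = 6, t(4) = 20, t(5) = 16, t(6) = 23, t(7) = 31, t(8) = 4, t(9) = 30, t(10) = 46, t(11) = 5, t(12) = 15, t(13) = 38, t(14) = 39, t(15) = 17, t(16) = 28, t(17) = 9, t(18) = 35, t(19) = 44, t(20) = 22, t(21) = 26, t(22) = 26, t(23) = 46, t(24) = 32, t(25) = 29, t(26) = 41, t(27) = 27, t(28) = 31, t(29) = 24, t(30) = 16, t(31) = 43, t(32) = 17, t(33) = 1, t(34) = 42, t(35) = 32, t(36) = 9, t(37) = 8, t(38) = 30, t(39) = 19, t(40) = 38, t(41) = 12, t(42) = 3, t(43) = 25, t(44) = 21, t(45) = 21, t(46) = 1, t(47) = 15, t(48) = 18.
Since (t(47), t(48)) = (t(1), t(2)) = (15, 18) (two consecutive terms determine the rest), the sequence is periodic with period 46.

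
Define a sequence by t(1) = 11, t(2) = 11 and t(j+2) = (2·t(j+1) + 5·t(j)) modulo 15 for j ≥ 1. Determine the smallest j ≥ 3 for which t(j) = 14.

Computing terms: t(1) = 11,  t(2) = 11,  t(3) = 2,  t(4) = 14,  t(5) = 8,  t(6) = 11,  t(7) = 2.
Since (t(6), t(7)) = (t(2), t(3)) = (11, 2) (two consecutive terms determine the rest), the sequence is eventually periodic: after a pre-period of length 1 it cycles with period 4.
The value 14 first appears (with j ≥ 3) at t(4).

4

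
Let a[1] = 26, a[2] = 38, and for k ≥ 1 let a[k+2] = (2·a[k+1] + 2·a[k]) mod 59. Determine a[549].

a[1] = 26; a[2] = 38; a[3] = 10; a[4] = 37; a[5] = 35; a[6] = 26; a[7] = 4; a[8] = 1; a[9] = 10; a[10] = 22; a[11] = 5; a[12] = 54; a[13] = 0; a[14] = 49; a[15] = 39; a[16] = 58; a[17] = 17; a[18] = 32; a[19] = 39; a[20] = 24; a[21] = 8; a[22] = 5; a[23] = 26; a[24] = 3; a[25] = 58; a[26] = 4; a[27] = 6; a[28] = 20; a[29] = 52; a[30] = 26; a[31] = 38.
Since (a[30], a[31]) = (a[1], a[2]) = (26, 38) (two consecutive terms determine the rest), the sequence is periodic with period 29.
(549 - 1) mod 29 = 26, so a[549] = a[27] = 6.

6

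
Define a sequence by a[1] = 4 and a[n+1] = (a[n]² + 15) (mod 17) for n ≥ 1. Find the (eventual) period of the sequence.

3

Computing terms: a[1] = 4,  a[2] = 14,  a[3] = 7,  a[4] = 13,  a[5] = 14.
Since a[5] = a[2] = 14, the sequence is eventually periodic: after a pre-period of length 1 it cycles with period 3.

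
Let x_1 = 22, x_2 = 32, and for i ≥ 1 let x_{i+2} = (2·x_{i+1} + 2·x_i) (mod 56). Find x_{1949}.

8

x_1 = 22, x_2 = 32, x_3 = 52, x_4 = 0, x_5 = 48, x_6 = 40, x_7 = 8, x_8 = 40, x_9 = 40, x_{10} = 48, x_{11} = 8, x_{12} = 0, x_{13} = 16, x_{14} = 32, x_{15} = 40, x_{16} = 32, x_{17} = 32, x_{18} = 16, x_{19} = 40, x_{20} = 0, x_{21} = 24, x_{22} = 48, x_{23} = 32, x_{24} = 48, x_{25} = 48, x_{26} = 24, x_{27} = 32, x_{28} = 0, x_{29} = 8, x_{30} = 16, x_{31} = 48, x_{32} = 16, x_{33} = 16, x_{34} = 8, x_{35} = 48, x_{36} = 0, x_{37} = 40, x_{38} = 24, x_{39} = 16, x_{40} = 24, x_{41} = 24, x_{42} = 40, x_{43} = 16, x_{44} = 0, x_{45} = 32, x_{46} = 8, x_{47} = 24, x_{48} = 8, x_{49} = 8, x_{50} = 32, x_{51} = 24, x_{52} = 0, x_{53} = 48.
Since (x_{52}, x_{53}) = (x_4, x_5) = (0, 48) (two consecutive terms determine the rest), the sequence is eventually periodic: after a pre-period of length 3 it cycles with period 48.
For i ≥ 4, x_i depends only on (i - 4) mod 48. (1949 - 4) mod 48 = 25, so x_{1949} = x_{29} = 8.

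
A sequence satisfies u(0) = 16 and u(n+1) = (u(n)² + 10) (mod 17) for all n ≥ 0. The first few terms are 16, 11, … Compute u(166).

11

Computing terms: u(0) = 16; u(1) = 11; u(2) = 12; u(3) = 1; u(4) = 11.
Since u(4) = u(1) = 11, the sequence is eventually periodic: after a pre-period of length 1 it cycles with period 3.
For n ≥ 1, u(n) depends only on (n - 1) mod 3. (166 - 1) mod 3 = 0, so u(166) = u(1) = 11.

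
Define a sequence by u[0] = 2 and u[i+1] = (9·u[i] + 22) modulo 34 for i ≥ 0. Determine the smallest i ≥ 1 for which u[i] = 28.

Listing terms: u[0] = 2; u[1] = 6; u[2] = 8; u[3] = 26; u[4] = 18; u[5] = 14; u[6] = 12; u[7] = 28; u[8] = 2.
The sequence repeats with period 8.
The value 28 first appears (with i ≥ 1) at u[7].

7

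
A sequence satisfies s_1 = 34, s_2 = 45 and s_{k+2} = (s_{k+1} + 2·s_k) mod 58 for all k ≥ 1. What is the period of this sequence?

28

We have s_1 = 34, s_2 = 45, s_3 = 55, s_4 = 29, s_5 = 23, s_6 = 23, s_7 = 11, s_8 = 57, s_9 = 21, s_{10} = 19, s_{11} = 3, s_{12} = 41, s_{13} = 47, s_{14} = 13, s_{15} = 49, s_{16} = 17, s_{17} = 57, s_{18} = 33, s_{19} = 31, s_{20} = 39, s_{21} = 43, s_{22} = 5, s_{23} = 33, s_{24} = 43, s_{25} = 51, s_{26} = 21, s_{27} = 7, s_{28} = 49, s_{29} = 5, s_{30} = 45, s_{31} = 55.
Since (s_{30}, s_{31}) = (s_2, s_3) = (45, 55) (two consecutive terms determine the rest), the sequence is eventually periodic: after a pre-period of length 1 it cycles with period 28.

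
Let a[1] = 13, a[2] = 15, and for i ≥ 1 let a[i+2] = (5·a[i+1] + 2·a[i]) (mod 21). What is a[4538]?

Listing terms: a[1] = 13; a[2] = 15; a[3] = 17; a[4] = 10; a[5] = 0; a[6] = 20; a[7] = 16; a[8] = 15; a[9] = 2; a[10] = 19; a[11] = 15; a[12] = 8; a[13] = 7; a[14] = 9; a[15] = 17; a[16] = 19; a[17] = 3; a[18] = 11; a[19] = 19; a[20] = 12; a[21] = 14; a[22] = 10; a[23] = 15; a[24] = 11; a[25] = 1; a[26] = 6; a[27] = 11; a[28] = 4; a[29] = 0; a[30] = 8; a[31] = 19; a[32] = 6; a[33] = 5; a[34] = 16; a[35] = 6; a[36] = 20; a[37] = 7; a[38] = 12; a[39] = 11; a[40] = 16; a[41] = 18; a[42] = 17; a[43] = 16; a[44] = 9; a[45] = 14; a[46] = 4; a[47] = 6; a[48] = 17; a[49] = 13; a[50] = 15.
The sequence repeats with period 48.
So a[4538] = a[1 + ((4538-1) mod 48)] = a[26] = 6.

6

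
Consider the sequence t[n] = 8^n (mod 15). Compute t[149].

Computing terms: t[0] = 1,  t[1] = 8,  t[2] = 4,  t[3] = 2,  t[4] = 1.
Since t[4] = t[0] = 1, the sequence is periodic with period 4.
(149 - 0) mod 4 = 1, so t[149] = t[1] = 8.

8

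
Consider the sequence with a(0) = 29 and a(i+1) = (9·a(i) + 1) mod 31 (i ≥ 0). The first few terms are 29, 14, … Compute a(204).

a(0) = 29; a(1) = 14; a(2) = 3; a(3) = 28; a(4) = 5; a(5) = 15; a(6) = 12; a(7) = 16; a(8) = 21; a(9) = 4; a(10) = 6; a(11) = 24; a(12) = 0; a(13) = 1; a(14) = 10; a(15) = 29.
Since a(15) = a(0) = 29, the sequence is periodic with period 15.
(204 - 0) mod 15 = 9, so a(204) = a(9) = 4.

4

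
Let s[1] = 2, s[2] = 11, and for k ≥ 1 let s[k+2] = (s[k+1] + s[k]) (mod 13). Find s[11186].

4

Computing terms: s[1] = 2; s[2] = 11; s[3] = 0; s[4] = 11; s[5] = 11; s[6] = 9; s[7] = 7; s[8] = 3; s[9] = 10; s[10] = 0; s[11] = 10; s[12] = 10; s[13] = 7; s[14] = 4; s[15] = 11; s[16] = 2; s[17] = 0; s[18] = 2; s[19] = 2; s[20] = 4; s[21] = 6; s[22] = 10; s[23] = 3; s[24] = 0; s[25] = 3; s[26] = 3; s[27] = 6; s[28] = 9; s[29] = 2; s[30] = 11.
Since (s[29], s[30]) = (s[1], s[2]) = (2, 11) (two consecutive terms determine the rest), the sequence is periodic with period 28.
(11186 - 1) mod 28 = 13, so s[11186] = s[14] = 4.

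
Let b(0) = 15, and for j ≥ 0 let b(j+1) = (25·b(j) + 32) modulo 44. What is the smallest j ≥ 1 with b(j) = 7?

b(0) = 15, b(1) = 11, b(2) = 43, b(3) = 7, b(4) = 31, b(5) = 15.
Since b(5) = b(0) = 15, the sequence is periodic with period 5.
The value 7 first appears (with j ≥ 1) at b(3).

3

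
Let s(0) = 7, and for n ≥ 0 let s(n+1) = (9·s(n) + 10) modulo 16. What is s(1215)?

5

s(0) = 7, s(1) = 9, s(2) = 11, s(3) = 13, s(4) = 15, s(5) = 1, s(6) = 3, s(7) = 5, s(8) = 7.
The sequence repeats with period 8.
So s(1215) = s(0 + ((1215-0) mod 8)) = s(7) = 5.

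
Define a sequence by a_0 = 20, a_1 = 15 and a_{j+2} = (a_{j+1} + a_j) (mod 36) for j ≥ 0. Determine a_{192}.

20

a_0 = 20,  a_1 = 15,  a_2 = 35,  a_3 = 14,  a_4 = 13,  a_5 = 27,  a_6 = 4,  a_7 = 31,  a_8 = 35,  a_9 = 30,  a_{10} = 29,  a_{11} = 23,  a_{12} = 16,  a_{13} = 3,  a_{14} = 19,  a_{15} = 22,  a_{16} = 5,  a_{17} = 27,  a_{18} = 32,  a_{19} = 23,  a_{20} = 19,  a_{21} = 6,  a_{22} = 25,  a_{23} = 31,  a_{24} = 20,  a_{25} = 15.
Since (a_{24}, a_{25}) = (a_0, a_1) = (20, 15) (two consecutive terms determine the rest), the sequence is periodic with period 24.
So a_{192} = a_{0 + ((192-0) mod 24)} = a_0 = 20.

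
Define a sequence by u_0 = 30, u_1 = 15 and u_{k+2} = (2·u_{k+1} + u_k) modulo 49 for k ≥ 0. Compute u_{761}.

Listing terms: u_0 = 30, u_1 = 15, u_2 = 11, u_3 = 37, u_4 = 36, u_5 = 11, u_6 = 9, u_7 = 29, u_8 = 18, u_9 = 16, u_{10} = 1, u_{11} = 18, u_{12} = 37, u_{13} = 43, u_{14} = 25, u_{15} = 44, u_{16} = 15, u_{17} = 25, u_{18} = 16, u_{19} = 8, u_{20} = 32, u_{21} = 23, u_{22} = 29, u_{23} = 32, u_{24} = 44, u_{25} = 22, u_{26} = 39, u_{27} = 2, u_{28} = 43, u_{29} = 39, u_{30} = 23, u_{31} = 36, u_{32} = 46, u_{33} = 30, u_{34} = 8, u_{35} = 46, u_{36} = 2, u_{37} = 1, u_{38} = 4, u_{39} = 9, u_{40} = 22, u_{41} = 4, u_{42} = 30, u_{43} = 15.
The sequence repeats with period 42.
So u_{761} = u_{0 + ((761-0) mod 42)} = u_5 = 11.

11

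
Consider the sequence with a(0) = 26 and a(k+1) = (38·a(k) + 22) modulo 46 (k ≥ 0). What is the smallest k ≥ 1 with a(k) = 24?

4

a(0) = 26,  a(1) = 44,  a(2) = 38,  a(3) = 40,  a(4) = 24,  a(5) = 14,  a(6) = 2,  a(7) = 6,  a(8) = 20,  a(9) = 0,  a(10) = 22,  a(11) = 30,  a(12) = 12,  a(13) = 18,  a(14) = 16,  a(15) = 32,  a(16) = 42,  a(17) = 8,  a(18) = 4,  a(19) = 36,  a(20) = 10,  a(21) = 34,  a(22) = 26.
Since a(22) = a(0) = 26, the sequence is periodic with period 22.
The value 24 first appears (with k ≥ 1) at a(4).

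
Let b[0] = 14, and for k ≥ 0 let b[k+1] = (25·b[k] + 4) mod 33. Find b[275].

We have b[0] = 14; b[1] = 24; b[2] = 10; b[3] = 23; b[4] = 18; b[5] = 25; b[6] = 2; b[7] = 21; b[8] = 1; b[9] = 29; b[10] = 3; b[11] = 13; b[12] = 32; b[13] = 12; b[14] = 7; b[15] = 14.
Since b[15] = b[0] = 14, the sequence is periodic with period 15.
So b[275] = b[0 + ((275-0) mod 15)] = b[5] = 25.

25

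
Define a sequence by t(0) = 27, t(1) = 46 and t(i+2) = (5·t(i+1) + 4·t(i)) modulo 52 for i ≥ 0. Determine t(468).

Computing terms: t(0) = 27, t(1) = 46, t(2) = 26, t(3) = 2, t(4) = 10, t(5) = 6, t(6) = 18, t(7) = 10, t(8) = 18, t(9) = 26, t(10) = 46, t(11) = 22, t(12) = 34, t(13) = 50, t(14) = 22, t(15) = 50, t(16) = 26, t(17) = 18, t(18) = 38, t(19) = 2, t(20) = 6, t(21) = 38, t(22) = 6, t(23) = 26, t(24) = 50, t(25) = 42, t(26) = 46, t(27) = 34, t(28) = 42, t(29) = 34, t(30) = 26, t(31) = 6, t(32) = 30, t(33) = 18, t(34) = 2, t(35) = 30, t(36) = 2, t(37) = 26, t(38) = 34, t(39) = 14, t(40) = 50, t(41) = 46, t(42) = 14, t(43) = 46, t(44) = 26.
Since (t(43), t(44)) = (t(1), t(2)) = (46, 26) (two consecutive terms determine the rest), the sequence is eventually periodic: after a pre-period of length 1 it cycles with period 42.
For i ≥ 1, t(i) depends only on (i - 1) mod 42. (468 - 1) mod 42 = 5, so t(468) = t(6) = 18.

18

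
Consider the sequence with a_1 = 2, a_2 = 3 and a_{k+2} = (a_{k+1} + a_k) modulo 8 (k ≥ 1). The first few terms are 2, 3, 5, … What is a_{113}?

5

a_1 = 2,  a_2 = 3,  a_3 = 5,  a_4 = 0,  a_5 = 5,  a_6 = 5,  a_7 = 2,  a_8 = 7,  a_9 = 1,  a_{10} = 0,  a_{11} = 1,  a_{12} = 1,  a_{13} = 2,  a_{14} = 3.
The sequence repeats with period 12.
So a_{113} = a_{1 + ((113-1) mod 12)} = a_5 = 5.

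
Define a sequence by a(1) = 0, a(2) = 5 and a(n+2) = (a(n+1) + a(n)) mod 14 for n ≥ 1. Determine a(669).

Computing terms: a(1) = 0,  a(2) = 5,  a(3) = 5,  a(4) = 10,  a(5) = 1,  a(6) = 11,  a(7) = 12,  a(8) = 9,  a(9) = 7,  a(10) = 2,  a(11) = 9,  a(12) = 11,  a(13) = 6,  a(14) = 3,  a(15) = 9,  a(16) = 12,  a(17) = 7,  a(18) = 5,  a(19) = 12,  a(20) = 3,  a(21) = 1,  a(22) = 4,  a(23) = 5,  a(24) = 9,  a(25) = 0,  a(26) = 9,  a(27) = 9,  a(28) = 4,  a(29) = 13,  a(30) = 3,  a(31) = 2,  a(32) = 5,  a(33) = 7,  a(34) = 12,  a(35) = 5,  a(36) = 3,  a(37) = 8,  a(38) = 11,  a(39) = 5,  a(40) = 2,  a(41) = 7,  a(42) = 9,  a(43) = 2,  a(44) = 11,  a(45) = 13,  a(46) = 10,  a(47) = 9,  a(48) = 5,  a(49) = 0,  a(50) = 5.
Since (a(49), a(50)) = (a(1), a(2)) = (0, 5) (two consecutive terms determine the rest), the sequence is periodic with period 48.
So a(669) = a(1 + ((669-1) mod 48)) = a(45) = 13.

13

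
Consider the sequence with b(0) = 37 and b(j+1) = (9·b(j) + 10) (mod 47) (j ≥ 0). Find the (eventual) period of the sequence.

23

Computing terms: b(0) = 37; b(1) = 14; b(2) = 42; b(3) = 12; b(4) = 24; b(5) = 38; b(6) = 23; b(7) = 29; b(8) = 36; b(9) = 5; b(10) = 8; b(11) = 35; b(12) = 43; b(13) = 21; b(14) = 11; b(15) = 15; b(16) = 4; b(17) = 46; b(18) = 1; b(19) = 19; b(20) = 40; b(21) = 41; b(22) = 3; b(23) = 37.
The sequence repeats with period 23.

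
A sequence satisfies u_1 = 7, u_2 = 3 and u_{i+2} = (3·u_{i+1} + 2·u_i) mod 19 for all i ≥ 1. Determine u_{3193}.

11

We have u_1 = 7,  u_2 = 3,  u_3 = 4,  u_4 = 18,  u_5 = 5,  u_6 = 13,  u_7 = 11,  u_8 = 2,  u_9 = 9,  u_{10} = 12,  u_{11} = 16,  u_{12} = 15,  u_{13} = 1,  u_{14} = 14,  u_{15} = 6,  u_{16} = 8,  u_{17} = 17,  u_{18} = 10,  u_{19} = 7,  u_{20} = 3.
The sequence repeats with period 18.
So u_{3193} = u_{1 + ((3193-1) mod 18)} = u_7 = 11.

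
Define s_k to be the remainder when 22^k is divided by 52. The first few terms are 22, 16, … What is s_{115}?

Listing terms: s_1 = 22; s_2 = 16; s_3 = 40; s_4 = 48; s_5 = 16.
Since s_5 = s_2 = 16, the sequence is eventually periodic: after a pre-period of length 1 it cycles with period 3.
For k ≥ 2, s_k depends only on (k - 2) mod 3. (115 - 2) mod 3 = 2, so s_{115} = s_4 = 48.

48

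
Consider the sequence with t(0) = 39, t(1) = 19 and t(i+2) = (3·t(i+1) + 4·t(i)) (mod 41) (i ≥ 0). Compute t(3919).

37

We have t(0) = 39, t(1) = 19, t(2) = 8, t(3) = 18, t(4) = 4, t(5) = 2, t(6) = 22, t(7) = 33, t(8) = 23, t(9) = 37, t(10) = 39, t(11) = 19.
The sequence repeats with period 10.
So t(3919) = t(0 + ((3919-0) mod 10)) = t(9) = 37.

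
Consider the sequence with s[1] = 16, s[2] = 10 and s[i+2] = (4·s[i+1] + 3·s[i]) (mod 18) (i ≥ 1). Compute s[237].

We have s[1] = 16, s[2] = 10, s[3] = 16, s[4] = 4, s[5] = 10, s[6] = 16.
Since (s[5], s[6]) = (s[2], s[3]) = (10, 16) (two consecutive terms determine the rest), the sequence is eventually periodic: after a pre-period of length 1 it cycles with period 3.
For i ≥ 2, s[i] depends only on (i - 2) mod 3. (237 - 2) mod 3 = 1, so s[237] = s[3] = 16.

16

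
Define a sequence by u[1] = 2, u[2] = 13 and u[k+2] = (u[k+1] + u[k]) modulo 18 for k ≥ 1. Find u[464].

u[1] = 2; u[2] = 13; u[3] = 15; u[4] = 10; u[5] = 7; u[6] = 17; u[7] = 6; u[8] = 5; u[9] = 11; u[10] = 16; u[11] = 9; u[12] = 7; u[13] = 16; u[14] = 5; u[15] = 3; u[16] = 8; u[17] = 11; u[18] = 1; u[19] = 12; u[20] = 13; u[21] = 7; u[22] = 2; u[23] = 9; u[24] = 11; u[25] = 2; u[26] = 13.
The sequence repeats with period 24.
So u[464] = u[1 + ((464-1) mod 24)] = u[8] = 5.

5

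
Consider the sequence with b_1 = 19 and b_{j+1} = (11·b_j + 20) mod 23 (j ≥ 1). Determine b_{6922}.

10

We have b_1 = 19, b_2 = 22, b_3 = 9, b_4 = 4, b_5 = 18, b_6 = 11, b_7 = 3, b_8 = 7, b_9 = 5, b_{10} = 6, b_{11} = 17, b_{12} = 0, b_{13} = 20, b_{14} = 10, b_{15} = 15, b_{16} = 1, b_{17} = 8, b_{18} = 16, b_{19} = 12, b_{20} = 14, b_{21} = 13, b_{22} = 2, b_{23} = 19.
The sequence repeats with period 22.
So b_{6922} = b_{1 + ((6922-1) mod 22)} = b_{14} = 10.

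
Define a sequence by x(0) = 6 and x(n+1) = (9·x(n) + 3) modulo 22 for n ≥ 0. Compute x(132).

Computing terms: x(0) = 6,  x(1) = 13,  x(2) = 10,  x(3) = 5,  x(4) = 4,  x(5) = 17,  x(6) = 2,  x(7) = 21,  x(8) = 16,  x(9) = 15,  x(10) = 6.
The sequence repeats with period 10.
(132 - 0) mod 10 = 2, so x(132) = x(2) = 10.

10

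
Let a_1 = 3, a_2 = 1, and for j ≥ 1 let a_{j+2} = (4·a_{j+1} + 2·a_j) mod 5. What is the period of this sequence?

Listing terms: a_1 = 3,  a_2 = 1,  a_3 = 0,  a_4 = 2,  a_5 = 3,  a_6 = 1.
Since (a_5, a_6) = (a_1, a_2) = (3, 1) (two consecutive terms determine the rest), the sequence is periodic with period 4.

4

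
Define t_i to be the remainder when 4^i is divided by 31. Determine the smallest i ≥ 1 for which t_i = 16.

We have t_0 = 1, t_1 = 4, t_2 = 16, t_3 = 2, t_4 = 8, t_5 = 1.
The sequence repeats with period 5.
The value 16 first appears (with i ≥ 1) at t_2.

2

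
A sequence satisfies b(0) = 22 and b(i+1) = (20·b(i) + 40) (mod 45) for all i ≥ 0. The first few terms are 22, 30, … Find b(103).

30

We have b(0) = 22; b(1) = 30; b(2) = 10; b(3) = 15; b(4) = 25; b(5) = 0; b(6) = 40; b(7) = 30.
Since b(7) = b(1) = 30, the sequence is eventually periodic: after a pre-period of length 1 it cycles with period 6.
For i ≥ 1, b(i) depends only on (i - 1) mod 6. (103 - 1) mod 6 = 0, so b(103) = b(1) = 30.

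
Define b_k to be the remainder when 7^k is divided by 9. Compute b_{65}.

4

Computing terms: b_1 = 7,  b_2 = 4,  b_3 = 1,  b_4 = 7.
Since b_4 = b_1 = 7, the sequence is periodic with period 3.
(65 - 1) mod 3 = 1, so b_{65} = b_2 = 4.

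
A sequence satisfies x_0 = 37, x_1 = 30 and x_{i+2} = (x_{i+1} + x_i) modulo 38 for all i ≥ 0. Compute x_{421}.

2

Computing terms: x_0 = 37,  x_1 = 30,  x_2 = 29,  x_3 = 21,  x_4 = 12,  x_5 = 33,  x_6 = 7,  x_7 = 2,  x_8 = 9,  x_9 = 11,  x_{10} = 20,  x_{11} = 31,  x_{12} = 13,  x_{13} = 6,  x_{14} = 19,  x_{15} = 25,  x_{16} = 6,  x_{17} = 31,  x_{18} = 37,  x_{19} = 30.
The sequence repeats with period 18.
(421 - 0) mod 18 = 7, so x_{421} = x_7 = 2.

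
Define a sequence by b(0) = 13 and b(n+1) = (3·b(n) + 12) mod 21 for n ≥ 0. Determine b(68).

b(0) = 13, b(1) = 9, b(2) = 18, b(3) = 3, b(4) = 0, b(5) = 12, b(6) = 6, b(7) = 9.
Since b(7) = b(1) = 9, the sequence is eventually periodic: after a pre-period of length 1 it cycles with period 6.
For n ≥ 1, b(n) depends only on (n - 1) mod 6. (68 - 1) mod 6 = 1, so b(68) = b(2) = 18.

18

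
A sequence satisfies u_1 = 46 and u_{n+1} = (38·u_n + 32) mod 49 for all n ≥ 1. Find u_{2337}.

We have u_1 = 46, u_2 = 16, u_3 = 3, u_4 = 48, u_5 = 43, u_6 = 0, u_7 = 32, u_8 = 23, u_9 = 24, u_{10} = 13, u_{11} = 36, u_{12} = 28, u_{13} = 18, u_{14} = 30, u_{15} = 45, u_{16} = 27, u_{17} = 29, u_{18} = 7, u_{19} = 4, u_{20} = 37, u_{21} = 17, u_{22} = 41, u_{23} = 22, u_{24} = 35, u_{25} = 39, u_{26} = 44, u_{27} = 38, u_{28} = 6, u_{29} = 15, u_{30} = 14, u_{31} = 25, u_{32} = 2, u_{33} = 10, u_{34} = 20, u_{35} = 8, u_{36} = 42, u_{37} = 11, u_{38} = 9, u_{39} = 31, u_{40} = 34, u_{41} = 1, u_{42} = 21, u_{43} = 46.
The sequence repeats with period 42.
So u_{2337} = u_{1 + ((2337-1) mod 42)} = u_{27} = 38.

38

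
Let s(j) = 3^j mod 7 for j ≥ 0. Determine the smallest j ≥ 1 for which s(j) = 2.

2

Computing terms: s(0) = 1; s(1) = 3; s(2) = 2; s(3) = 6; s(4) = 4; s(5) = 5; s(6) = 1.
Since s(6) = s(0) = 1, the sequence is periodic with period 6.
The value 2 first appears (with j ≥ 1) at s(2).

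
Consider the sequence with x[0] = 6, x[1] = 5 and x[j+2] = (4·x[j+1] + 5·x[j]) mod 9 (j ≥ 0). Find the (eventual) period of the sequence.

Listing terms: x[0] = 6; x[1] = 5; x[2] = 5; x[3] = 0; x[4] = 7; x[5] = 1; x[6] = 3; x[7] = 8; x[8] = 2; x[9] = 3; x[10] = 4; x[11] = 4; x[12] = 0; x[13] = 2; x[14] = 8; x[15] = 6; x[16] = 1; x[17] = 7; x[18] = 6; x[19] = 5.
Since (x[18], x[19]) = (x[0], x[1]) = (6, 5) (two consecutive terms determine the rest), the sequence is periodic with period 18.

18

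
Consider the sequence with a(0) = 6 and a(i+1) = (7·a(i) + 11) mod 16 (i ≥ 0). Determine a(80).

Computing terms: a(0) = 6,  a(1) = 5,  a(2) = 14,  a(3) = 13,  a(4) = 6.
The sequence repeats with period 4.
(80 - 0) mod 4 = 0, so a(80) = a(0) = 6.

6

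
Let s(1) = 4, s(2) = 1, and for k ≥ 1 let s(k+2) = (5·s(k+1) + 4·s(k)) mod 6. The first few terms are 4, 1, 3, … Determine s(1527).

3

s(1) = 4,  s(2) = 1,  s(3) = 3,  s(4) = 1,  s(5) = 5,  s(6) = 5,  s(7) = 3,  s(8) = 5,  s(9) = 1,  s(10) = 1,  s(11) = 3.
Since (s(10), s(11)) = (s(2), s(3)) = (1, 3) (two consecutive terms determine the rest), the sequence is eventually periodic: after a pre-period of length 1 it cycles with period 8.
For k ≥ 2, s(k) depends only on (k - 2) mod 8. (1527 - 2) mod 8 = 5, so s(1527) = s(7) = 3.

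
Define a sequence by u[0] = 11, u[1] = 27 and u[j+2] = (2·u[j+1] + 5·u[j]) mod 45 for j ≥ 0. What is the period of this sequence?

u[0] = 11, u[1] = 27, u[2] = 19, u[3] = 38, u[4] = 36, u[5] = 37, u[6] = 29, u[7] = 18, u[8] = 1, u[9] = 2, u[10] = 9, u[11] = 28, u[12] = 11, u[13] = 27.
Since (u[12], u[13]) = (u[0], u[1]) = (11, 27) (two consecutive terms determine the rest), the sequence is periodic with period 12.

12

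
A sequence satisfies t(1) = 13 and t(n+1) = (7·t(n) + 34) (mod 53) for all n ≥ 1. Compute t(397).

We have t(1) = 13,  t(2) = 19,  t(3) = 8,  t(4) = 37,  t(5) = 28,  t(6) = 18,  t(7) = 1,  t(8) = 41,  t(9) = 3,  t(10) = 2,  t(11) = 48,  t(12) = 52,  t(13) = 27,  t(14) = 11,  t(15) = 5,  t(16) = 16,  t(17) = 40,  t(18) = 49,  t(19) = 6,  t(20) = 23,  t(21) = 36,  t(22) = 21,  t(23) = 22,  t(24) = 29,  t(25) = 25,  t(26) = 50,  t(27) = 13.
Since t(27) = t(1) = 13, the sequence is periodic with period 26.
So t(397) = t(1 + ((397-1) mod 26)) = t(7) = 1.

1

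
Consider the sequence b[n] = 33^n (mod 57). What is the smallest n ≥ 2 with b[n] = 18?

9

Computing terms: b[1] = 33, b[2] = 6, b[3] = 27, b[4] = 36, b[5] = 48, b[6] = 45, b[7] = 3, b[8] = 42, b[9] = 18, b[10] = 24, b[11] = 51, b[12] = 30, b[13] = 21, b[14] = 9, b[15] = 12, b[16] = 54, b[17] = 15, b[18] = 39, b[19] = 33.
Since b[19] = b[1] = 33, the sequence is periodic with period 18.
The value 18 first appears (with n ≥ 2) at b[9].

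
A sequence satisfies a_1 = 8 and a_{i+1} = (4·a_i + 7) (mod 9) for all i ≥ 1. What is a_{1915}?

a_1 = 8, a_2 = 3, a_3 = 1, a_4 = 2, a_5 = 6, a_6 = 4, a_7 = 5, a_8 = 0, a_9 = 7, a_{10} = 8.
The sequence repeats with period 9.
So a_{1915} = a_{1 + ((1915-1) mod 9)} = a_7 = 5.

5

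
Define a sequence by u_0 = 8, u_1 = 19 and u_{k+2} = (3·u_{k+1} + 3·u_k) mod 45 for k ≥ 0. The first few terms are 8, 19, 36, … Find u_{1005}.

9

We have u_0 = 8; u_1 = 19; u_2 = 36; u_3 = 30; u_4 = 18; u_5 = 9; u_6 = 36; u_7 = 0; u_8 = 18; u_9 = 9.
Since (u_8, u_9) = (u_4, u_5) = (18, 9) (two consecutive terms determine the rest), the sequence is eventually periodic: after a pre-period of length 4 it cycles with period 4.
For k ≥ 4, u_k depends only on (k - 4) mod 4. (1005 - 4) mod 4 = 1, so u_{1005} = u_5 = 9.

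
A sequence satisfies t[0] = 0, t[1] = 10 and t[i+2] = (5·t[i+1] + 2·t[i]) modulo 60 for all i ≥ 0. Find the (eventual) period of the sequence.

3

We have t[0] = 0,  t[1] = 10,  t[2] = 50,  t[3] = 30,  t[4] = 10,  t[5] = 50.
Since (t[4], t[5]) = (t[1], t[2]) = (10, 50) (two consecutive terms determine the rest), the sequence is eventually periodic: after a pre-period of length 1 it cycles with period 3.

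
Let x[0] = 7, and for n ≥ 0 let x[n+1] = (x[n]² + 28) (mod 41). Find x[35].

Computing terms: x[0] = 7, x[1] = 36, x[2] = 12, x[3] = 8, x[4] = 10, x[5] = 5, x[6] = 12.
Since x[6] = x[2] = 12, the sequence is eventually periodic: after a pre-period of length 2 it cycles with period 4.
For n ≥ 2, x[n] depends only on (n - 2) mod 4. (35 - 2) mod 4 = 1, so x[35] = x[3] = 8.

8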